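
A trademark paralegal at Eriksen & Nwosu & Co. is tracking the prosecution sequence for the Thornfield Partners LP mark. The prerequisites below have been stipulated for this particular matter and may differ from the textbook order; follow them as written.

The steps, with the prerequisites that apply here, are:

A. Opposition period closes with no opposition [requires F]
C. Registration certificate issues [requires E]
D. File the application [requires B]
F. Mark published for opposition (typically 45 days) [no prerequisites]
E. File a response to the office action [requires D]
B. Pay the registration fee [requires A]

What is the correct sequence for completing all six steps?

Only F has no prerequisites, so it is first.
A is the only step now ready → A.
Next only B has its prerequisites met → B.
D needed B, now all done → D.
E is the only step now ready → E.
That leaves C as the only ready step → C.

F → A → B → D → E → C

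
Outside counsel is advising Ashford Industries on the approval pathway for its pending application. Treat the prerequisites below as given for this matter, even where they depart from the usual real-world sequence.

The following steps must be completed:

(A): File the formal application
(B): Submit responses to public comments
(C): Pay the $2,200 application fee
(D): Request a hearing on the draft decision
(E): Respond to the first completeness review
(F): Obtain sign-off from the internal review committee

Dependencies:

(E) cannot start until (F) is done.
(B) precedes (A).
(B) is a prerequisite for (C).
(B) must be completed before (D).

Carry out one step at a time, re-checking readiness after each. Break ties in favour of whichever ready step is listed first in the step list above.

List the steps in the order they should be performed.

(B), (A), (C), (D), (F), (E)

Nothing is required for (B) and (F). (B) is listed earlier → (B) first.
(A), (C) and (D) now also ready, so the ready set is {(A), (C), (D), (F)}; (A) is listed earlier → (A).
Now (C), (D) and (F) have their prerequisites met. (C) is listed earlier, so (C) next.
Now (D) and (F) have their prerequisites met. (D) is listed earlier, so (D) next.
Next only (F) has its prerequisites met → (F).
That leaves (E) as the only ready step → (E).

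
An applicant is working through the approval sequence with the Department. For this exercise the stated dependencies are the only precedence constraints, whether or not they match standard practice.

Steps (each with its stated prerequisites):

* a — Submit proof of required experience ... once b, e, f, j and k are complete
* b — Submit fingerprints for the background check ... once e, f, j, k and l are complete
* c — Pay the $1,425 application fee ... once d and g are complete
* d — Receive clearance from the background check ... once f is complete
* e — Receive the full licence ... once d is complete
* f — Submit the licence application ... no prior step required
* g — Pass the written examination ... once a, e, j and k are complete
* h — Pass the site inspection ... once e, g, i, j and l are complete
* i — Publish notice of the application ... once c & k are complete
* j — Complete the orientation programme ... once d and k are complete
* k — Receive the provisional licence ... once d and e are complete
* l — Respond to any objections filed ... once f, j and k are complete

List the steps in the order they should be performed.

f is the only step with nothing outstanding, so it goes first.
d needed f, now all done → d.
Next only e has its prerequisites met → e.
k is the only step now ready → k.
Next only j has its prerequisites met → j.
That leaves l as the only ready step → l.
b needed e, f, j, k and l, now all done → b.
a needed b, e, f, j and k, now all done → a.
g is the only step now ready → g.
Next only c has its prerequisites met → c.
i needed c and k, now all done → i.
That leaves h as the only ready step → h.

f d e k j l b a g c i h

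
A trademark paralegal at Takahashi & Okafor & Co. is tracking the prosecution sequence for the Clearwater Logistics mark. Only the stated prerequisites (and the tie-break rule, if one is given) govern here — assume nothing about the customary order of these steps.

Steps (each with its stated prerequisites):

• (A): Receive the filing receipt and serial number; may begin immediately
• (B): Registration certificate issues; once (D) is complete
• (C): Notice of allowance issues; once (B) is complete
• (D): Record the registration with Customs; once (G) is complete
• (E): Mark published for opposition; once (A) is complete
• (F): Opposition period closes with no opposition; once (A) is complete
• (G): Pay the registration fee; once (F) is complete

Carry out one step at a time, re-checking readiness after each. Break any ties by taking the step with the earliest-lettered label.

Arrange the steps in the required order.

(A), (E), (F), (G), (D), (B), (C)

Only (A) has no prerequisites, so it is first.
(E) and (F) are both available; (E) has the earlier label → (E).
(F) needed (A), now all done → (F).
(G) needed (F), now all done → (G).
(D) needed (G), now all done → (D).
That leaves (B) as the only ready step → (B).
(C) needed (B), now all done → (C).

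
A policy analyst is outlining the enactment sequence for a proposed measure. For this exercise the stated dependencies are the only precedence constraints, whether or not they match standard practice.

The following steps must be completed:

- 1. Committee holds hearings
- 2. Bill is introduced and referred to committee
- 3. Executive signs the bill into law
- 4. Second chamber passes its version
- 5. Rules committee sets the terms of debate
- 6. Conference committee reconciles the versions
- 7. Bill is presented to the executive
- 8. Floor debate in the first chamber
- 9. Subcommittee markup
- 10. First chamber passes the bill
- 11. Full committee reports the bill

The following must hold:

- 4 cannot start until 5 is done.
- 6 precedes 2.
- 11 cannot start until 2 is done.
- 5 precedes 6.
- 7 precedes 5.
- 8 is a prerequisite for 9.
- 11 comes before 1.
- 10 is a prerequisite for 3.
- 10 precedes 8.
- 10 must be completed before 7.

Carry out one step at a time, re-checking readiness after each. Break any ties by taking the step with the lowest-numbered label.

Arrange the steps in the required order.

Only 10 has no prerequisites, so it is first.
Now 3, 7 and 8 have their prerequisites met. 3 has the earlier label, so 3 next.
Now 7 and 8 have their prerequisites met. 7 has the earlier label, so 7 next.
5 now also ready, so the ready set is {5, 8}; 5 has the earlier label → 5.
Ready: 4, 6 and 8. 4 has the earlier label → 4.
Ready: 6 and 8. 6 has the earlier label → 6.
2 now also ready, so the ready set is {2, 8}; 2 has the earlier label → 2.
11 now also ready, so the ready set is {8, 11}; 8 has the earlier label → 8.
Now 9 and 11 have their prerequisites met. 9 has the earlier label, so 9 next.
11 is the only step now ready → 11.
1 needed 11, now all done → 1.

10 3 7 5 4 6 2 8 9 11 1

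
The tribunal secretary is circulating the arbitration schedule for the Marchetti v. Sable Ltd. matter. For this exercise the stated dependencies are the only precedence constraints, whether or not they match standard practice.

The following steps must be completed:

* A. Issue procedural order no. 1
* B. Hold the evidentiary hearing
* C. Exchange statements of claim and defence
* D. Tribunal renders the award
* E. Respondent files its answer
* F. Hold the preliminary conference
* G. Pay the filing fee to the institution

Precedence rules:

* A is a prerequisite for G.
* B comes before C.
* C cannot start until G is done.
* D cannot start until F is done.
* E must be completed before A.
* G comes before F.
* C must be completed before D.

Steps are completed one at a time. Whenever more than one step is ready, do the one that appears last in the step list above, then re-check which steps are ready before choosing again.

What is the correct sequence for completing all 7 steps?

E B A G F C D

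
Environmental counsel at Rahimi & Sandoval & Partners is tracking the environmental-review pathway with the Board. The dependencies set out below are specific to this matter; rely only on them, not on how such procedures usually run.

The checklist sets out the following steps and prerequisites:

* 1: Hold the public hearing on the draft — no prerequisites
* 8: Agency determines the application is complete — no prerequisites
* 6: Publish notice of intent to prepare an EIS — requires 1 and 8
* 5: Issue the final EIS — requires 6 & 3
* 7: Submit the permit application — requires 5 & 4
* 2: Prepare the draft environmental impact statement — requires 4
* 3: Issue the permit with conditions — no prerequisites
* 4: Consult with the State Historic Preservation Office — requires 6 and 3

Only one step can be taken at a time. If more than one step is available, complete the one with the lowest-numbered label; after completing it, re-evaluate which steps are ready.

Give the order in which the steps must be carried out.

1, 3, 8, 6, 4, 2, 5, 7

Nothing is required for 1, 3 and 8. 1 has the earlier label → 1 first.
Ready: 3 and 8. 3 has the earlier label → 3.
That leaves 8 as the only ready step → 8.
That leaves 6 as the only ready step → 6.
Now 4 and 5 have their prerequisites met. 4 has the earlier label, so 4 next.
2 and 5 are both available; 2 has the earlier label → 2.
5 is the only step now ready → 5.
7 needed 4 and 5, now all done → 7.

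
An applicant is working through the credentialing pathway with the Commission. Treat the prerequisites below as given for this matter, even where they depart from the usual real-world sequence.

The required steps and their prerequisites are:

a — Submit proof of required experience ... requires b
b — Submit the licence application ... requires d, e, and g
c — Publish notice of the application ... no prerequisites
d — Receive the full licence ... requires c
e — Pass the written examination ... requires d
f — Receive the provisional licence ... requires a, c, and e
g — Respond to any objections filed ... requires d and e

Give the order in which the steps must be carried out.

c is the only step with nothing outstanding, so it goes first.
d needed c, now all done → d.
Next only e has its prerequisites met → e.
g is the only step now ready → g.
Next only b has its prerequisites met → b.
Next only a has its prerequisites met → a.
Next only f has its prerequisites met → f.

c d e g b a f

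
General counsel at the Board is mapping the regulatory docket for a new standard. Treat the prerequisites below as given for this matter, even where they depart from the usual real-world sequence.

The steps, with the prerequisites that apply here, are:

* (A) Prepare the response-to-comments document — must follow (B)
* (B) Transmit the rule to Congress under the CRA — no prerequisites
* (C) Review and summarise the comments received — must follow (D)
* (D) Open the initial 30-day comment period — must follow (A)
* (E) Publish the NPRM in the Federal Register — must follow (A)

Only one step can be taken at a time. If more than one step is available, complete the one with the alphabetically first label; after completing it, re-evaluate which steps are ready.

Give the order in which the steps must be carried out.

(B) is the only step with nothing outstanding, so it goes first.
(A) is the only step now ready → (A).
(D) and (E) are both available; (D) has the earlier label → (D).
Now (C) and (E) have their prerequisites met. (C) has the earlier label, so (C) next.
(E) needed (A), now all done → (E).

(B), (A), (D), (C), (E)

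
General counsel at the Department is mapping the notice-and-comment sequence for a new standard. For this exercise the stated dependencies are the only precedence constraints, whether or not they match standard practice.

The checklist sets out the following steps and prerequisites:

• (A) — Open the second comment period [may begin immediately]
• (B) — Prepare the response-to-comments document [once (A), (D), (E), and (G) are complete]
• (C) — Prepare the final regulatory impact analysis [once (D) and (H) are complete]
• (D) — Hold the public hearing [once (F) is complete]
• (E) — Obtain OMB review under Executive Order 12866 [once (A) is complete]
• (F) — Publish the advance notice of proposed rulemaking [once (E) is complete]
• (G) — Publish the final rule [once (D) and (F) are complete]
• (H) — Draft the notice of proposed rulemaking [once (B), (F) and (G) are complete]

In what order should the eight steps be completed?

(A), (E), (F), (D), (G), (B), (H), (C)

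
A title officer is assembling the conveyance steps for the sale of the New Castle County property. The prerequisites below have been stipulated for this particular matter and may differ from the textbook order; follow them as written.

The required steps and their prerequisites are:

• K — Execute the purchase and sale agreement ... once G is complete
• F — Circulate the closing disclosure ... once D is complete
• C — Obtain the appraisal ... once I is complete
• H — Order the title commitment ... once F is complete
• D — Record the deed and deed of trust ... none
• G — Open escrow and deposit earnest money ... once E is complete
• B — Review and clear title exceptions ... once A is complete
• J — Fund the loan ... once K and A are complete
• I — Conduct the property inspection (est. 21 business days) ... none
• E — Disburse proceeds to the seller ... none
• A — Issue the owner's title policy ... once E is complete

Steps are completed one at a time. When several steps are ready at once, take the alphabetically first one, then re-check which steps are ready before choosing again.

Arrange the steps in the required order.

D, E, A, B, F, G, H, I, C, K, J

Nothing is required for D, E and I. D has the earlier label → D first.
F now also ready, so the ready set is {E, F, I}; E has the earlier label → E.
A, F, G and I are all available; A has the earlier label → A.
B now also ready, so the ready set is {B, F, G, I}; B has the earlier label → B.
Now F, G and I have their prerequisites met. F has the earlier label, so F next.
Now G, H and I have their prerequisites met. G has the earlier label, so G next.
K now also ready, so the ready set is {H, I, K}; H has the earlier label → H.
Now I and K have their prerequisites met. I has the earlier label, so I next.
Ready: C and K. C has the earlier label → C.
K needed G, now all done → K.
J needed A and K, now all done → J.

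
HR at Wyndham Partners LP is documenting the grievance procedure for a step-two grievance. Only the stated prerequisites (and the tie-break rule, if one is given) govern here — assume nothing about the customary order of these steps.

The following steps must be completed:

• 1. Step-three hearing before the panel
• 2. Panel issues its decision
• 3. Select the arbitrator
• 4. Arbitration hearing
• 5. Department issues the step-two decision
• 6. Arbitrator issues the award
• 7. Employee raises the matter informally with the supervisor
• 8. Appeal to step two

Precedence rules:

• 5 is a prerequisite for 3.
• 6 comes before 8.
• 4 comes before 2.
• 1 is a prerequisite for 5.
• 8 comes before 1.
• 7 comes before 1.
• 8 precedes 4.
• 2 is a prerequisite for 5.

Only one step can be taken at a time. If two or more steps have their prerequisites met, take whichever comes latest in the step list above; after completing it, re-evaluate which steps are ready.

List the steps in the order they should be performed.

7, 6, 8, 4, 2, 1, 5, 3

7 and 6 have no prerequisites; 7 is listed later, so 7 is first.
6 is the only step now ready → 6.
8 is the only step now ready → 8.
4 and 1 are both available; 4 is listed later → 4.
2 and 1 are both available; 2 is listed later → 2.
That leaves 1 as the only ready step → 1.
Next only 5 has its prerequisites met → 5.
3 is the only step now ready → 3.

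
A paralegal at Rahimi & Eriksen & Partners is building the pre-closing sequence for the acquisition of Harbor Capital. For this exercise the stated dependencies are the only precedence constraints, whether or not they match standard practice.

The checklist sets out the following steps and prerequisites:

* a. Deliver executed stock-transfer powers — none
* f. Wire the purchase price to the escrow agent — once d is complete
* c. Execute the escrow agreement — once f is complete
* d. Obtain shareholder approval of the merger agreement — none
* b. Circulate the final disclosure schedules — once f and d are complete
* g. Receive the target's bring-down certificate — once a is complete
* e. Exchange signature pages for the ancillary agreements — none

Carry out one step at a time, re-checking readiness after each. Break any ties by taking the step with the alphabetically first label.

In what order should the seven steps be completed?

a d e f b c g

Nothing is required for a, d and e. a has the earlier label → a first.
d, e and g are all available; d has the earlier label → d.
Ready: e, f and g. e has the earlier label → e.
Ready: f and g. f has the earlier label → f.
b, c and g are all available; b has the earlier label → b.
Ready: c and g. c has the earlier label → c.
That leaves g as the only ready step → g.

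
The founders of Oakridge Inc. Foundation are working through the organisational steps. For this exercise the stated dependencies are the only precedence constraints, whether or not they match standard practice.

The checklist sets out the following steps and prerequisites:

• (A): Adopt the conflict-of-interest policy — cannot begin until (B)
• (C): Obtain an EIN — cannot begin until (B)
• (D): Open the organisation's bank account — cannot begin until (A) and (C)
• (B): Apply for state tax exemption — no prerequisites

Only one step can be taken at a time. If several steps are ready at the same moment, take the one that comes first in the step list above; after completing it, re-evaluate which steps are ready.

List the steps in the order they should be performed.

(B), (A), (C), (D)

Only (B) has no prerequisites, so it is first.
Ready: (A) and (C). (A) is listed earlier → (A).
That leaves (C) as the only ready step → (C).
(D) needed (A) and (C), now all done → (D).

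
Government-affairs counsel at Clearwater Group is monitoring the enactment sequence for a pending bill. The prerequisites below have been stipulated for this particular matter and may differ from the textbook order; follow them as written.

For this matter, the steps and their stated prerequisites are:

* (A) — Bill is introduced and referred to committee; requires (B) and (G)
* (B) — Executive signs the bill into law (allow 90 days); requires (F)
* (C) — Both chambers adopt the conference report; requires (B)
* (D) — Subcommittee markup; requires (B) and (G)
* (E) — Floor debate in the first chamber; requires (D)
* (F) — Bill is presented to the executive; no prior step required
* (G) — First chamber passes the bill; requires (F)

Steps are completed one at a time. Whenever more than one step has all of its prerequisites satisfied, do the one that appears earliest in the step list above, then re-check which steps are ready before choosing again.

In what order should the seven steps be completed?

Only (F) has no prerequisites, so it is first.
Now (B) and (G) have their prerequisites met. (B) is listed earlier, so (B) next.
(C) and (G) are both available; (C) is listed earlier → (C).
Next only (G) has its prerequisites met → (G).
Now (A) and (D) have their prerequisites met. (A) is listed earlier, so (A) next.
(D) is the only step now ready → (D).
That leaves (E) as the only ready step → (E).

(F), (B), (C), (G), (A), (D), (E)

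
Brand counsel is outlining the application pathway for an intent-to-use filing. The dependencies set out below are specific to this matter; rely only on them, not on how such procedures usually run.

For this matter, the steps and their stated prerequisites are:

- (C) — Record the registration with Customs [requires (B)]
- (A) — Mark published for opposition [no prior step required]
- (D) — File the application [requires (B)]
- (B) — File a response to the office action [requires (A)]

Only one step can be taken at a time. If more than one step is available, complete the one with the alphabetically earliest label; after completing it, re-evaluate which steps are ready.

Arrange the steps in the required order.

(A), (B), (C), (D)

(A) is the only step with nothing outstanding, so it goes first.
(B) needed (A), now all done → (B).
(C) and (D) are both available; (C) has the earlier label → (C).
That leaves (D) as the only ready step → (D).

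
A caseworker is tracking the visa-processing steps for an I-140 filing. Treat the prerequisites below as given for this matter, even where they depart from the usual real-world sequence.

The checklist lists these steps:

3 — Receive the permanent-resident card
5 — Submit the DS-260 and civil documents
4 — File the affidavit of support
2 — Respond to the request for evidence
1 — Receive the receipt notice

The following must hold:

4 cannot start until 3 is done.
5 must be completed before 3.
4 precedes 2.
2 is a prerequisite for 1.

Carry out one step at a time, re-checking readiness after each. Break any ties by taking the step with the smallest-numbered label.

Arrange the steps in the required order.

Only 5 has no prerequisites, so it is first.
3 needed 5, now all done → 3.
4 is the only step now ready → 4.
That leaves 2 as the only ready step → 2.
1 is the only step now ready → 1.

5, 3, 4, 2, 1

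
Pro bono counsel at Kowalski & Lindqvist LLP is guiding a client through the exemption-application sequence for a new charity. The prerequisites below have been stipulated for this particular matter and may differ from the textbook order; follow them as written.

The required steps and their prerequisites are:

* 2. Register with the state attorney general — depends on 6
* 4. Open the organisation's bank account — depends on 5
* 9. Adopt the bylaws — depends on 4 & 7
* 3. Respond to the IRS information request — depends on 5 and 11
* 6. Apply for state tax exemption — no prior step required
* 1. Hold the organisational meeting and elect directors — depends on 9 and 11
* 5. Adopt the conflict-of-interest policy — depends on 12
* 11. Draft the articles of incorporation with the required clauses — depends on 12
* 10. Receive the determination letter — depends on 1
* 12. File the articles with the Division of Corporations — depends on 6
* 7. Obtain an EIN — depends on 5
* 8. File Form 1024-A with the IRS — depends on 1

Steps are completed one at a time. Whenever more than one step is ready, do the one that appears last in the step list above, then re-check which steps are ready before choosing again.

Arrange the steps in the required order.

6, 12, 11, 5, 7, 3, 4, 9, 1, 8, 10, 2

6 has no prerequisites → 6 first.
Now 12 and 2 have their prerequisites met. 12 is listed later, so 12 next.
Now 11, 5 and 2 have their prerequisites met. 11 is listed later, so 11 next.
Ready: 5 and 2. 5 is listed later → 5.
Now 7, 3, 4 and 2 have their prerequisites met. 7 is listed later, so 7 next.
3, 4 and 2 are all available; 3 is listed later → 3.
Ready: 4 and 2. 4 is listed later → 4.
9 now also ready, so the ready set is {9, 2}; 9 is listed later → 9.
1 now also ready, so the ready set is {1, 2}; 1 is listed later → 1.
Now 8, 10 and 2 have their prerequisites met. 8 is listed later, so 8 next.
10 and 2 are both available; 10 is listed later → 10.
2 is the only step now ready → 2.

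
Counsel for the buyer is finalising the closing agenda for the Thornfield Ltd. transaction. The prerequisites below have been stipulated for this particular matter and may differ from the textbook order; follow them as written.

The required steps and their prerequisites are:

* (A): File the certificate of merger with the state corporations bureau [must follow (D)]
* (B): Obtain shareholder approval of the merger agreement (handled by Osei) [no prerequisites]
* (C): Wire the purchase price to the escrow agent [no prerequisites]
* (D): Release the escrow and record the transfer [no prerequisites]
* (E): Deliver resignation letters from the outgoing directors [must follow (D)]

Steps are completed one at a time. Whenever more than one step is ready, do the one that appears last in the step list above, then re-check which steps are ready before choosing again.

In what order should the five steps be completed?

(D), (E), (C), (B), (A)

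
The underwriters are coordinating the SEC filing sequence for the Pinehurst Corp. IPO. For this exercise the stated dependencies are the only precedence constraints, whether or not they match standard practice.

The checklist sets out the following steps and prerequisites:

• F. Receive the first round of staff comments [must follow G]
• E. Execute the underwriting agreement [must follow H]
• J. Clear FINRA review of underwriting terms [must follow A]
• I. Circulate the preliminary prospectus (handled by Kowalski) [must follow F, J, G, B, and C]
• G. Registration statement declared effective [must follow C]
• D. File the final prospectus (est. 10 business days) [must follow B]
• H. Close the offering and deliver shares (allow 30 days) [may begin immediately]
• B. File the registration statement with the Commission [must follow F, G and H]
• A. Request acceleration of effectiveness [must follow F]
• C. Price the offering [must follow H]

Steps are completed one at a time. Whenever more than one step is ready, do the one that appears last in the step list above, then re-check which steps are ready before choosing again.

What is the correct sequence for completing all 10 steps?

H, C, G, E, F, A, B, D, J, I

H is the only step with nothing outstanding, so it goes first.
Ready: C and E. C is listed later → C.
G now also ready, so the ready set is {G, E}; G is listed later → G.
Now E and F have their prerequisites met. E is listed later, so E next.
F needed G, now all done → F.
Ready: A and B. A is listed later → A.
J now also ready, so the ready set is {B, J}; B is listed later → B.
Ready: D and J. D is listed later → D.
Next only J has its prerequisites met → J.
I is the only step now ready → I.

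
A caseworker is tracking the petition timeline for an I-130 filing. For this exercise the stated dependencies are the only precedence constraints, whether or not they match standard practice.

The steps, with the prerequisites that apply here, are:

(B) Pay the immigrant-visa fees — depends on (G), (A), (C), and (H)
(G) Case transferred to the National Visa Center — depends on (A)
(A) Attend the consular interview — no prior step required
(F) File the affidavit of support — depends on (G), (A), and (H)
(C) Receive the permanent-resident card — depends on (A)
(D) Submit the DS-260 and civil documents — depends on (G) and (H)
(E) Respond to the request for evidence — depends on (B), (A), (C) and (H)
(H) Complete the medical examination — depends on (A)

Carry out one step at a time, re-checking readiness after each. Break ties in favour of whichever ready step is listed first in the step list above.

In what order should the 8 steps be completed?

(A) has no prerequisites → (A) first.
(G), (C) and (H) are all available; (G) is listed earlier → (G).
Now (C) and (H) have their prerequisites met. (C) is listed earlier, so (C) next.
(H) needed (A), now all done → (H).
Now (B), (F) and (D) have their prerequisites met. (B) is listed earlier, so (B) next.
Ready: (F), (D) and (E). (F) is listed earlier → (F).
Now (D) and (E) have their prerequisites met. (D) is listed earlier, so (D) next.
That leaves (E) as the only ready step → (E).

(A) → (G) → (C) → (H) → (B) → (F) → (D) → (E)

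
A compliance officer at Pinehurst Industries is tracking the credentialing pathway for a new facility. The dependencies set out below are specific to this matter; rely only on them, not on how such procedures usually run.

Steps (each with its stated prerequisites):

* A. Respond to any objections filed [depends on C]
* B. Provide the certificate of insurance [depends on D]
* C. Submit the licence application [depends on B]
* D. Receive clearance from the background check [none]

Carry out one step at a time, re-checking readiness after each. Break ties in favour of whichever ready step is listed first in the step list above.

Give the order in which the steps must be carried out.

D B C A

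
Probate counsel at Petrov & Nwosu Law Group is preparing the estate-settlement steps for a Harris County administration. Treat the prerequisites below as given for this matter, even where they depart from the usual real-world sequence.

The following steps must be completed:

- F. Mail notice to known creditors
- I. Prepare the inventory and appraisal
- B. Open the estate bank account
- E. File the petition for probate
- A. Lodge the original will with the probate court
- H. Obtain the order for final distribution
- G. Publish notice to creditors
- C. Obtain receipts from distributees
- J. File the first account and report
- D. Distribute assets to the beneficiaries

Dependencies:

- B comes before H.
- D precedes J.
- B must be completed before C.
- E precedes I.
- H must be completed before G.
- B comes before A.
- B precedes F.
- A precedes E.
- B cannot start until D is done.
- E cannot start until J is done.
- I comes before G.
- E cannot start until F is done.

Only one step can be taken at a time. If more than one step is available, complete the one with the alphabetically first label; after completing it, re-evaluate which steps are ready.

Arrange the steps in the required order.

D, B, A, C, F, H, J, E, I, G

D is the only step with nothing outstanding, so it goes first.
B and J are both available; B has the earlier label → B.
A, C, F, H and J are all available; A has the earlier label → A.
Ready: C, F, H and J. C has the earlier label → C.
Now F, H and J have their prerequisites met. F has the earlier label, so F next.
Ready: H and J. H has the earlier label → H.
J needed D, now all done → J.
E needed A, F and J, now all done → E.
That leaves I as the only ready step → I.
G needed H and I, now all done → G.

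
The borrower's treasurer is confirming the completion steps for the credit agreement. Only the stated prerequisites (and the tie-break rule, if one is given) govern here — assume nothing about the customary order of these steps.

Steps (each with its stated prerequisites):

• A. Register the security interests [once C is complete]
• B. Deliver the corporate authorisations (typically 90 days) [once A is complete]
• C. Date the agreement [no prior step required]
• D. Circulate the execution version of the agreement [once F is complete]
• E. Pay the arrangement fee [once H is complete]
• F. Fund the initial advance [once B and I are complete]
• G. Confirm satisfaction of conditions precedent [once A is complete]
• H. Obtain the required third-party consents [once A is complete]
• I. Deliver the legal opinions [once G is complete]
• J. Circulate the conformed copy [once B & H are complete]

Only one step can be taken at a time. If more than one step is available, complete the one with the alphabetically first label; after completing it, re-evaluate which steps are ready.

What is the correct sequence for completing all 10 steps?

C, A, B, G, H, E, I, F, D, J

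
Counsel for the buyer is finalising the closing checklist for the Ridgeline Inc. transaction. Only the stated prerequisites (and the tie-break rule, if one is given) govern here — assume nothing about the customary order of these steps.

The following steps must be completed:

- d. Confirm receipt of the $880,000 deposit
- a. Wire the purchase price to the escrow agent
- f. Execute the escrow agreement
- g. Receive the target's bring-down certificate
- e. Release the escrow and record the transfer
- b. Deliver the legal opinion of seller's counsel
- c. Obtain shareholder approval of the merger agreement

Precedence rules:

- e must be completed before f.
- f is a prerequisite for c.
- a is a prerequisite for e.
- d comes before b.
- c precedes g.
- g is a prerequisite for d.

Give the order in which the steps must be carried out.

a has no prerequisites → a first.
e needed a, now all done → e.
f is the only step now ready → f.
That leaves c as the only ready step → c.
g needed c, now all done → g.
d needed g, now all done → d.
b is the only step now ready → b.

a, e, f, c, g, d, b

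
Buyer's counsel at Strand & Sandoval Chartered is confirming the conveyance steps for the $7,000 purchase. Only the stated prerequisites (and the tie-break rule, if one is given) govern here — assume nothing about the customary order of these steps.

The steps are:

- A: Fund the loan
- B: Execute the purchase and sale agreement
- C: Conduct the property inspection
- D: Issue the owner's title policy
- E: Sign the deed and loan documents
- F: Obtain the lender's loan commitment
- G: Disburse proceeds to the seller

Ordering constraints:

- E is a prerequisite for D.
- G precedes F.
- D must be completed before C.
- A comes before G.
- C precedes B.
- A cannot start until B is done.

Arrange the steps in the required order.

E is the only step with nothing outstanding, so it goes first.
Next only D has its prerequisites met → D.
Next only C has its prerequisites met → C.
B is the only step now ready → B.
A needed B, now all done → A.
G is the only step now ready → G.
F needed G, now all done → F.

E → D → C → B → A → G → F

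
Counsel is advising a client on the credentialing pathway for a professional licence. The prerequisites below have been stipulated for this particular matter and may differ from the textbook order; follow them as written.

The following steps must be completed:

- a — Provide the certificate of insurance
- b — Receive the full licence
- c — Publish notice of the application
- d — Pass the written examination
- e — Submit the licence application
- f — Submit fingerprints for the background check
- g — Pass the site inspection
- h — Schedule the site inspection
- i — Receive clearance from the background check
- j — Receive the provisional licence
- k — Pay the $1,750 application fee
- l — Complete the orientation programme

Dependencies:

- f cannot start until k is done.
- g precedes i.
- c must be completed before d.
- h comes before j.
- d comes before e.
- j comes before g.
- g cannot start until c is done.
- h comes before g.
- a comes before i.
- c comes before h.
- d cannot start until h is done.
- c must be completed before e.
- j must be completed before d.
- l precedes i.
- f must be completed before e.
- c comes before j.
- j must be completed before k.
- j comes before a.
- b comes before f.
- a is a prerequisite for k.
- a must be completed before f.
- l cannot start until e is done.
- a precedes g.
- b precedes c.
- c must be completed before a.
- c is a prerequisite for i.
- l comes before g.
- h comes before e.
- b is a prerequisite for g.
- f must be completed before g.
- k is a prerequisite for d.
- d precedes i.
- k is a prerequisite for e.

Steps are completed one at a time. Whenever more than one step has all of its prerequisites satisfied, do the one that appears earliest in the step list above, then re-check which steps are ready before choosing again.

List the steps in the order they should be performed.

b has no prerequisites → b first.
That leaves c as the only ready step → c.
h is the only step now ready → h.
j is the only step now ready → j.
Next only a has its prerequisites met → a.
Next only k has its prerequisites met → k.
Now d and f have their prerequisites met. d is listed earlier, so d next.
f needed a, b and k, now all done → f.
e is the only step now ready → e.
l needed e, now all done → l.
g needed a, b, c, f, h, j and l, now all done → g.
i needed a, c, d, g and l, now all done → i.

b, c, h, j, a, k, d, f, e, l, g, i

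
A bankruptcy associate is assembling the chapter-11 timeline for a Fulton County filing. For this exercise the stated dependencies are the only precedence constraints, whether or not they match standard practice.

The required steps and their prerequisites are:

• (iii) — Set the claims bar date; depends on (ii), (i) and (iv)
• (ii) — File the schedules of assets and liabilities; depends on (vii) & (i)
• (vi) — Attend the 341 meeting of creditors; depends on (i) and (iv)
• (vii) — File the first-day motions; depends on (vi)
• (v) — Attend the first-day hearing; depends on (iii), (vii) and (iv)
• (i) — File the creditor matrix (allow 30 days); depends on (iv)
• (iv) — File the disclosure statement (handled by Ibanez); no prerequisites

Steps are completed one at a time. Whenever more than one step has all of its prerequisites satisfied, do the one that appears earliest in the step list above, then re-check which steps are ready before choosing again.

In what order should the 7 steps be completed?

(iv) → (i) → (vi) → (vii) → (ii) → (iii) → (v)

(iv) is the only step with nothing outstanding, so it goes first.
That leaves (i) as the only ready step → (i).
Next only (vi) has its prerequisites met → (vi).
(vii) is the only step now ready → (vii).
That leaves (ii) as the only ready step → (ii).
Next only (iii) has its prerequisites met → (iii).
That leaves (v) as the only ready step → (v).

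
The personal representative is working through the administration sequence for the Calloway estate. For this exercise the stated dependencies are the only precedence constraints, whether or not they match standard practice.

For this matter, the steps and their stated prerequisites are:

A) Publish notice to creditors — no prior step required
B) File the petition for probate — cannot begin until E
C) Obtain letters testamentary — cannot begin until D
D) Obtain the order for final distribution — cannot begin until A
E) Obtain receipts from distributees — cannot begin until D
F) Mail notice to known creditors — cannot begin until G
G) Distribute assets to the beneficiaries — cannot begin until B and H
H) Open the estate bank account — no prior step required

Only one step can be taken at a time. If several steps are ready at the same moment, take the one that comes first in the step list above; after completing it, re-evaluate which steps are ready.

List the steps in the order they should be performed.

Nothing is required for A and H. A is listed earlier → A first.
Ready: D and H. D is listed earlier → D.
Ready: C, E and H. C is listed earlier → C.
Now E and H have their prerequisites met. E is listed earlier, so E next.
Now B and H have their prerequisites met. B is listed earlier, so B next.
H is the only step now ready → H.
That leaves G as the only ready step → G.
F is the only step now ready → F.

A → D → C → E → B → H → G → F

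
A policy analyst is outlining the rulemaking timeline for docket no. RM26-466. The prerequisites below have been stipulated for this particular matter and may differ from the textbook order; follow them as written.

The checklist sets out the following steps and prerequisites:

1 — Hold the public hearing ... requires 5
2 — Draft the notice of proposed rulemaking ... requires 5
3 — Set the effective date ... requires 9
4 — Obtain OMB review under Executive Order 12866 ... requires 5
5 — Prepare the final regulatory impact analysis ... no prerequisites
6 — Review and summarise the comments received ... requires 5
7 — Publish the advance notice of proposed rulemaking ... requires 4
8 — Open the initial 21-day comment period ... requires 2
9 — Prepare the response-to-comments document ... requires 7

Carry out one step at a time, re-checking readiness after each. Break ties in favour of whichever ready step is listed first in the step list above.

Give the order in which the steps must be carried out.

Only 5 has no prerequisites, so it is first.
1, 2, 4 and 6 are all available; 1 is listed earlier → 1.
Ready: 2, 4 and 6. 2 is listed earlier → 2.
Ready: 4, 6 and 8. 4 is listed earlier → 4.
7 now also ready, so the ready set is {6, 7, 8}; 6 is listed earlier → 6.
7 and 8 are both available; 7 is listed earlier → 7.
9 now also ready, so the ready set is {8, 9}; 8 is listed earlier → 8.
That leaves 9 as the only ready step → 9.
That leaves 3 as the only ready step → 3.

5, 1, 2, 4, 6, 7, 8, 9, 3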